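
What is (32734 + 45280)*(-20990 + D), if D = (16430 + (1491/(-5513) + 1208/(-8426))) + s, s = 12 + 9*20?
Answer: -7915452912667978/23226269 ≈ -3.4080e+8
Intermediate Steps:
s = 192 (s = 12 + 180 = 192)
D = 386057431883/23226269 (D = (16430 + (1491/(-5513) + 1208/(-8426))) + 192 = (16430 + (1491*(-1/5513) + 1208*(-1/8426))) + 192 = (16430 + (-1491/5513 - 604/4213)) + 192 = (16430 - 9611435/23226269) + 192 = 381597988235/23226269 + 192 = 386057431883/23226269 ≈ 16622.)
(32734 + 45280)*(-20990 + D) = (32734 + 45280)*(-20990 + 386057431883/23226269) = 78014*(-101461954427/23226269) = -7915452912667978/23226269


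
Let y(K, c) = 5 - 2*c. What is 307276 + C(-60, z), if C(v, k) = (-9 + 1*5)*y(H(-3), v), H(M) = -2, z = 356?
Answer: 306776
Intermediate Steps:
C(v, k) = -20 + 8*v (C(v, k) = (-9 + 1*5)*(5 - 2*v) = (-9 + 5)*(5 - 2*v) = -4*(5 - 2*v) = -20 + 8*v)
307276 + C(-60, z) = 307276 + (-20 + 8*(-60)) = 307276 + (-20 - 480) = 307276 - 500 = 306776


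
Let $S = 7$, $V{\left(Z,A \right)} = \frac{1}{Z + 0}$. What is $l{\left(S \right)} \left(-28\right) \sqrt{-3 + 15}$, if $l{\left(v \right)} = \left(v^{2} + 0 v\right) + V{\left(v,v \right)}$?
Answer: $- 2752 \sqrt{3} \approx -4766.6$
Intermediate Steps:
$V{\left(Z,A \right)} = \frac{1}{Z}$
$l{\left(v \right)} = \frac{1}{v} + v^{2}$ ($l{\left(v \right)} = \left(v^{2} + 0 v\right) + \frac{1}{v} = \left(v^{2} + 0\right) + \frac{1}{v} = v^{2} + \frac{1}{v} = \frac{1}{v} + v^{2}$)
$l{\left(S \right)} \left(-28\right) \sqrt{-3 + 15} = \frac{1 + 7^{3}}{7} \left(-28\right) \sqrt{-3 + 15} = \frac{1 + 343}{7} \left(-28\right) \sqrt{12} = \frac{1}{7} \cdot 344 \left(-28\right) 2 \sqrt{3} = \frac{344}{7} \left(-28\right) 2 \sqrt{3} = - 1376 \cdot 2 \sqrt{3} = - 2752 \sqrt{3}$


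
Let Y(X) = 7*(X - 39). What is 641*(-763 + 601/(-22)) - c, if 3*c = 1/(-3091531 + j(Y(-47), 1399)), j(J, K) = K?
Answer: -51659592268255/101974356 ≈ -5.0659e+5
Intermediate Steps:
Y(X) = -273 + 7*X (Y(X) = 7*(-39 + X) = -273 + 7*X)
c = -1/9270396 (c = 1/(3*(-3091531 + 1399)) = (1/3)/(-3090132) = (1/3)*(-1/3090132) = -1/9270396 ≈ -1.0787e-7)
641*(-763 + 601/(-22)) - c = 641*(-763 + 601/(-22)) - 1*(-1/9270396) = 641*(-763 + 601*(-1/22)) + 1/9270396 = 641*(-763 - 601/22) + 1/9270396 = 641*(-17387/22) + 1/9270396 = -11145067/22 + 1/9270396 = -51659592268255/101974356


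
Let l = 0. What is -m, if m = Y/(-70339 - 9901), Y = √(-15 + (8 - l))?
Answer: I*√7/80240 ≈ 3.2973e-5*I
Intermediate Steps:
Y = I*√7 (Y = √(-15 + (8 - 1*0)) = √(-15 + (8 + 0)) = √(-15 + 8) = √(-7) = I*√7 ≈ 2.6458*I)
m = -I*√7/80240 (m = (I*√7)/(-70339 - 9901) = (I*√7)/(-80240) = -I*√7/80240 ≈ -3.2973e-5*I)
-m = -(-1)*I*√7/80240 = I*√7/80240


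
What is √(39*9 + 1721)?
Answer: 2*√518 ≈ 45.519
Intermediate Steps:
√(39*9 + 1721) = √(351 + 1721) = √2072 = 2*√518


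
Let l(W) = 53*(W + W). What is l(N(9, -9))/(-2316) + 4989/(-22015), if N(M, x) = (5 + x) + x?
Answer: 9391073/25493370 ≈ 0.36837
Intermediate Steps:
N(M, x) = 5 + 2*x
l(W) = 106*W (l(W) = 53*(2*W) = 106*W)
l(N(9, -9))/(-2316) + 4989/(-22015) = (106*(5 + 2*(-9)))/(-2316) + 4989/(-22015) = (106*(5 - 18))*(-1/2316) + 4989*(-1/22015) = (106*(-13))*(-1/2316) - 4989/22015 = -1378*(-1/2316) - 4989/22015 = 689/1158 - 4989/22015 = 9391073/25493370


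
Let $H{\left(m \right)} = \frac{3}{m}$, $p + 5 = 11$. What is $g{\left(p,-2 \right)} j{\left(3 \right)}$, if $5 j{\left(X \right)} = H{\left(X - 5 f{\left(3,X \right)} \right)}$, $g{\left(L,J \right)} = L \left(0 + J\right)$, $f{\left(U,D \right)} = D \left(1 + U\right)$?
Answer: $\frac{12}{95} \approx 0.12632$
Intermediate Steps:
$p = 6$ ($p = -5 + 11 = 6$)
$g{\left(L,J \right)} = J L$ ($g{\left(L,J \right)} = L J = J L$)
$j{\left(X \right)} = - \frac{3}{95 X}$ ($j{\left(X \right)} = \frac{3 \frac{1}{X - 5 X \left(1 + 3\right)}}{5} = \frac{3 \frac{1}{X - 5 X 4}}{5} = \frac{3 \frac{1}{X - 5 \cdot 4 X}}{5} = \frac{3 \frac{1}{X - 20 X}}{5} = \frac{3 \frac{1}{\left(-19\right) X}}{5} = \frac{3 \left(- \frac{1}{19 X}\right)}{5} = \frac{\left(- \frac{3}{19}\right) \frac{1}{X}}{5} = - \frac{3}{95 X}$)
$g{\left(p,-2 \right)} j{\left(3 \right)} = \left(-2\right) 6 \left(- \frac{3}{95 \cdot 3}\right) = - 12 \left(\left(- \frac{3}{95}\right) \frac{1}{3}\right) = \left(-12\right) \left(- \frac{1}{95}\right) = \frac{12}{95}$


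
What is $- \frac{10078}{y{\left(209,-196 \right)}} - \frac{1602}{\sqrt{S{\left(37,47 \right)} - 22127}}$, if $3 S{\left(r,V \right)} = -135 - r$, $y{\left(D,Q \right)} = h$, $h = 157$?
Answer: $- \frac{10078}{157} + \frac{1602 i \sqrt{199659}}{66553} \approx -64.191 + 10.756 i$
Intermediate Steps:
$y{\left(D,Q \right)} = 157$
$S{\left(r,V \right)} = -45 - \frac{r}{3}$ ($S{\left(r,V \right)} = \frac{-135 - r}{3} = -45 - \frac{r}{3}$)
$- \frac{10078}{y{\left(209,-196 \right)}} - \frac{1602}{\sqrt{S{\left(37,47 \right)} - 22127}} = - \frac{10078}{157} - \frac{1602}{\sqrt{\left(-45 - \frac{37}{3}\right) - 22127}} = \left(-10078\right) \frac{1}{157} - \frac{1602}{\sqrt{\left(-45 - \frac{37}{3}\right) - 22127}} = - \frac{10078}{157} - \frac{1602}{\sqrt{- \frac{172}{3} - 22127}} = - \frac{10078}{157} - \frac{1602}{\sqrt{- \frac{66553}{3}}} = - \frac{10078}{157} - \frac{1602}{\frac{1}{3} i \sqrt{199659}} = - \frac{10078}{157} - 1602 \left(- \frac{i \sqrt{199659}}{66553}\right) = - \frac{10078}{157} + \frac{1602 i \sqrt{199659}}{66553}$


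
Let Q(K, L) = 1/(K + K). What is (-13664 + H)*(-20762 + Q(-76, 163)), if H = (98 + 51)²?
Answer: -26941278025/152 ≈ -1.7725e+8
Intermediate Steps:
Q(K, L) = 1/(2*K)
H = 22201 (H = 149² = 22201)
(-13664 + H)*(-20762 + Q(-76, 163)) = (-13664 + 22201)*(-20762 + (½)/(-76)) = 8537*(-20762 + (½)*(-1/76)) = 8537*(-20762 - 1/152) = 8537*(-3155825/152) = -26941278025/152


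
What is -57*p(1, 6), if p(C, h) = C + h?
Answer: -399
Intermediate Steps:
-57*p(1, 6) = -57*(1 + 6) = -57*7 = -399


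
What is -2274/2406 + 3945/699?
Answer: 439008/93433 ≈ 4.6986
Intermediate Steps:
-2274/2406 + 3945/699 = -2274*1/2406 + 3945*(1/699) = -379/401 + 1315/233 = 439008/93433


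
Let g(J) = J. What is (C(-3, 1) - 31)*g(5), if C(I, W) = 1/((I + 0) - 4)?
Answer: -1090/7 ≈ -155.71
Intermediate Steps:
C(I, W) = 1/(-4 + I) (C(I, W) = 1/(I - 4) = 1/(-4 + I))
(C(-3, 1) - 31)*g(5) = (1/(-4 - 3) - 31)*5 = (1/(-7) - 31)*5 = (-1/7 - 31)*5 = -218/7*5 = -1090/7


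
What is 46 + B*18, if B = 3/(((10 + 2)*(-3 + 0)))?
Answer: 89/2 ≈ 44.500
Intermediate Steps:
B = -1/12 (B = 3/((12*(-3))) = 3/(-36) = 3*(-1/36) = -1/12 ≈ -0.083333)
46 + B*18 = 46 - 1/12*18 = 46 - 3/2 = 89/2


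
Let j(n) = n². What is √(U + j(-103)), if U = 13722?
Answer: √24331 ≈ 155.98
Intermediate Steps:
√(U + j(-103)) = √(13722 + (-103)²) = √(13722 + 10609) = √24331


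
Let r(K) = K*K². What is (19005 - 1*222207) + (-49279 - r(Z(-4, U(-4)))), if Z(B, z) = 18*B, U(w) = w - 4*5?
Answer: 120767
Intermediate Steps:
U(w) = -20 + w (U(w) = w - 20 = -20 + w)
r(K) = K³
(19005 - 1*222207) + (-49279 - r(Z(-4, U(-4)))) = (19005 - 1*222207) + (-49279 - (18*(-4))³) = (19005 - 222207) + (-49279 - 1*(-72)³) = -203202 + (-49279 - 1*(-373248)) = -203202 + (-49279 + 373248) = -203202 + 323969 = 120767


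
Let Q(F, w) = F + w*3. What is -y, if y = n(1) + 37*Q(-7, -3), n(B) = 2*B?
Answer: 590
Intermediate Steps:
Q(F, w) = F + 3*w
y = -590 (y = 2*1 + 37*(-7 + 3*(-3)) = 2 + 37*(-7 - 9) = 2 + 37*(-16) = 2 - 592 = -590)
-y = -1*(-590) = 590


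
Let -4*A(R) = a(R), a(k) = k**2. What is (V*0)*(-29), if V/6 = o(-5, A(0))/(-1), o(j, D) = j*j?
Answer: 0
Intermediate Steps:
A(R) = -R**2/4
o(j, D) = j**2
V = -150 (V = 6*((-5)**2/(-1)) = 6*(25*(-1)) = 6*(-25) = -150)
(V*0)*(-29) = -150*0*(-29) = 0*(-29) = 0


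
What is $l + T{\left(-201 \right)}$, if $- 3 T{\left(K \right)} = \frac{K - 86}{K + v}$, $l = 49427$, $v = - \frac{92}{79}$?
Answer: $\frac{2368173178}{47913} \approx 49427.0$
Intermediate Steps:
$v = - \frac{92}{79}$ ($v = \left(-92\right) \frac{1}{79} = - \frac{92}{79} \approx -1.1646$)
$T{\left(K \right)} = - \frac{-86 + K}{3 \left(- \frac{92}{79} + K\right)}$ ($T{\left(K \right)} = - \frac{\left(K - 86\right) \frac{1}{K - \frac{92}{79}}}{3} = - \frac{\left(-86 + K\right) \frac{1}{- \frac{92}{79} + K}}{3} = - \frac{\frac{1}{- \frac{92}{79} + K} \left(-86 + K\right)}{3} = - \frac{-86 + K}{3 \left(- \frac{92}{79} + K\right)}$)
$l + T{\left(-201 \right)} = 49427 + \frac{79 \left(86 - -201\right)}{3 \left(-92 + 79 \left(-201\right)\right)} = 49427 + \frac{79 \left(86 + 201\right)}{3 \left(-92 - 15879\right)} = 49427 + \frac{79}{3} \frac{1}{-15971} \cdot 287 = 49427 + \frac{79}{3} \left(- \frac{1}{15971}\right) 287 = 49427 - \frac{22673}{47913} = \frac{2368173178}{47913}$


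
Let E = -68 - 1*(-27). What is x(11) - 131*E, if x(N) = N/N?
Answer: 5372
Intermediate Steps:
x(N) = 1
E = -41 (E = -68 + 27 = -41)
x(11) - 131*E = 1 - 131*(-41) = 1 + 5371 = 5372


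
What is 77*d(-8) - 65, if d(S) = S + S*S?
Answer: 4247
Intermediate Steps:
d(S) = S + S**2
77*d(-8) - 65 = 77*(-8*(1 - 8)) - 65 = 77*(-8*(-7)) - 65 = 77*56 - 65 = 4312 - 65 = 4247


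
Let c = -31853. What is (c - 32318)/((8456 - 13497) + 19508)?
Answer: -64171/14467 ≈ -4.4357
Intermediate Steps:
(c - 32318)/((8456 - 13497) + 19508) = (-31853 - 32318)/((8456 - 13497) + 19508) = -64171/(-5041 + 19508) = -64171/14467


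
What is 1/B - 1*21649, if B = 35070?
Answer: -759230429/35070 ≈ -21649.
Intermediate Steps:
1/B - 1*21649 = 1/35070 - 1*21649 = 1/35070 - 21649 = -759230429/35070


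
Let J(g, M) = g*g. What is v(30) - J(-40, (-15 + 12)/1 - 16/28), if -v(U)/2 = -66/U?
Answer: -7978/5 ≈ -1595.6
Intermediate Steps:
J(g, M) = g**2
v(U) = 132/U (v(U) = -(-132)/U = 132/U)
v(30) - J(-40, (-15 + 12)/1 - 16/28) = 132/30 - 1*(-40)**2 = 132*(1/30) - 1*1600 = 22/5 - 1600 = -7978/5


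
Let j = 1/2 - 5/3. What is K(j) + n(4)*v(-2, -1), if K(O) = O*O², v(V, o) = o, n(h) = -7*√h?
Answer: 2681/216 ≈ 12.412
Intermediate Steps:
j = -7/6 (j = 1*(½) - 5*⅓ = ½ - 5/3 = -7/6 ≈ -1.1667)
K(O) = O³
K(j) + n(4)*v(-2, -1) = (-7/6)³ - 7*√4*(-1) = -343/216 - 7*2*(-1) = -343/216 - 14*(-1) = -343/216 + 14 = 2681/216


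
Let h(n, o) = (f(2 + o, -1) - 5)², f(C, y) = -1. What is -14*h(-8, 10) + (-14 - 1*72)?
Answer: -590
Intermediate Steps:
h(n, o) = 36 (h(n, o) = (-1 - 5)² = (-6)² = 36)
-14*h(-8, 10) + (-14 - 1*72) = -14*36 + (-14 - 1*72) = -504 + (-14 - 72) = -504 - 86 = -590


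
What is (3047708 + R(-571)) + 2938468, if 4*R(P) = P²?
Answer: 24270745/4 ≈ 6.0677e+6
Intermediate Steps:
R(P) = P²/4
(3047708 + R(-571)) + 2938468 = (3047708 + (¼)*(-571)²) + 2938468 = (3047708 + (¼)*326041) + 2938468 = (3047708 + 326041/4) + 2938468 = 12516873/4 + 2938468 = 24270745/4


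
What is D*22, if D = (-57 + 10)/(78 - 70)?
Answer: -517/4 ≈ -129.25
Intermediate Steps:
D = -47/8 ≈ -5.8750
D*22 = -47/8*22 = -517/4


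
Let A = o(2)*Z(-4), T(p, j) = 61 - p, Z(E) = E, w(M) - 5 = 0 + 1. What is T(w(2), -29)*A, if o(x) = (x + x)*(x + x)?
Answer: -3520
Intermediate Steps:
w(M) = 6 (w(M) = 5 + (0 + 1) = 5 + 1 = 6)
o(x) = 4*x**2 (o(x) = (2*x)*(2*x) = 4*x**2)
A = -64 (A = (4*2**2)*(-4) = (4*4)*(-4) = 16*(-4) = -64)
T(w(2), -29)*A = (61 - 1*6)*(-64) = (61 - 6)*(-64) = 55*(-64) = -3520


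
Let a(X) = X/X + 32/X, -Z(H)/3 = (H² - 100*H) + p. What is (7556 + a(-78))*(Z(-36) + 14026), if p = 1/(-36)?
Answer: -180065977/36 ≈ -5.0018e+6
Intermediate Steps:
p = -1/36 ≈ -0.027778
Z(H) = 1/12 - 3*H² + 300*H (Z(H) = -3*((H² - 100*H) - 1/36) = -3*(-1/36 + H² - 100*H) = 1/12 - 3*H² + 300*H)
a(X) = 1 + 32/X
(7556 + a(-78))*(Z(-36) + 14026) = (7556 + (32 - 78)/(-78))*((1/12 - 3*(-36)² + 300*(-36)) + 14026) = (7556 - 1/78*(-46))*((1/12 - 3*1296 - 10800) + 14026) = (7556 + 23/39)*((1/12 - 3888 - 10800) + 14026) = 294707*(-176255/12 + 14026)/39 = (294707/39)*(-7943/12) = -180065977/36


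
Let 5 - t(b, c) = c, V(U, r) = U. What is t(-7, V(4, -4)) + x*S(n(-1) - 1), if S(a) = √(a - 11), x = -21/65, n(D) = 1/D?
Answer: 1 - 21*I*√13/65 ≈ 1.0 - 1.1649*I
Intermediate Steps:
t(b, c) = 5 - c
x = -21/65 (x = -21*1/65 = -21/65 ≈ -0.32308)
S(a) = √(-11 + a)
t(-7, V(4, -4)) + x*S(n(-1) - 1) = (5 - 1*4) - 21*√(-11 + (1/(-1) - 1))/65 = (5 - 4) - 21*√(-11 + (-1 - 1))/65 = 1 - 21*√(-11 - 2)/65 = 1 - 21*I*√13/65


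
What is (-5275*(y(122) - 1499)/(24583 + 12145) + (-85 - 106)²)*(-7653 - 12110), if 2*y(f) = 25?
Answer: -53269801094093/73456 ≈ -7.2519e+8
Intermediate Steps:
y(f) = 25/2 (y(f) = (½)*25 = 25/2)
(-5275*(y(122) - 1499)/(24583 + 12145) + (-85 - 106)²)*(-7653 - 12110) = (-5275*(25/2 - 1499)/(24583 + 12145) + (-85 - 106)²)*(-7653 - 12110) = (-5275/(36728/(-2973/2)) + (-191)²)*(-19763) = (-5275/(36728*(-2/2973)) + 36481)*(-19763) = (-5275/(-73456/2973) + 36481)*(-19763) = (-5275*(-2973/73456) + 36481)*(-19763) = (15682575/73456 + 36481)*(-19763) = (2695430911/73456)*(-19763) = -53269801094093/73456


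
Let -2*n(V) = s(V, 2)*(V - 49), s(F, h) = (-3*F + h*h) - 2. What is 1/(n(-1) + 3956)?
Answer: 1/4081 ≈ 0.00024504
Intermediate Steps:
s(F, h) = -2 + h**2 - 3*F (s(F, h) = (-3*F + h**2) - 2 = (h**2 - 3*F) - 2 = -2 + h**2 - 3*F)
n(V) = -(-49 + V)*(2 - 3*V)/2 (n(V) = -(-2 + 2**2 - 3*V)*(V - 49)/2 = -(-2 + 4 - 3*V)*(-49 + V)/2 = -(2 - 3*V)*(-49 + V)/2 = -(-49 + V)*(2 - 3*V)/2)
1/(n(-1) + 3956) = 1/((-49 - 1)*(-2 + 3*(-1))/2 + 3956) = 1/((1/2)*(-50)*(-2 - 3) + 3956) = 1/((1/2)*(-50)*(-5) + 3956) = 1/(125 + 3956) = 1/4081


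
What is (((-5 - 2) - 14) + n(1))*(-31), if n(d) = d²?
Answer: 620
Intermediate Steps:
(((-5 - 2) - 14) + n(1))*(-31) = (((-5 - 2) - 14) + 1²)*(-31) = ((-7 - 14) + 1)*(-31) = (-21 + 1)*(-31) = -20*(-31) = 620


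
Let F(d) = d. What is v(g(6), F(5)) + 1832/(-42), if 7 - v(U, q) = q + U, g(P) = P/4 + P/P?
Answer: -1853/42 ≈ -44.119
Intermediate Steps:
g(P) = 1 + P/4 (g(P) = P*(¼) + 1 = P/4 + 1 = 1 + P/4)
v(U, q) = 7 - U - q (v(U, q) = 7 - (q + U) = 7 - (U + q) = 7 + (-U - q) = 7 - U - q)
v(g(6), F(5)) + 1832/(-42) = (7 - (1 + (¼)*6) - 1*5) + 1832/(-42) = (7 - (1 + 3/2) - 5) + 1832*(-1/42) = (7 - 1*5/2 - 5) - 916/21 = (7 - 5/2 - 5) - 916/21 = -½ - 916/21 = -1853/42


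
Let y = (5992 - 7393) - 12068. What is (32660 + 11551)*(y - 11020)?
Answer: -1082683179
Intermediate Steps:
y = -13469 (y = -1401 - 12068 = -13469)
(32660 + 11551)*(y - 11020) = (32660 + 11551)*(-13469 - 11020) = 44211*(-24489) = -1082683179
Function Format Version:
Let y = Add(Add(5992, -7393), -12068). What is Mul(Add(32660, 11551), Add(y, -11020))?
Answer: -1082683179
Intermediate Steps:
y = -13469 (y = Add(-1401, -12068) = -13469)
Mul(Add(32660, 11551), Add(y, -11020)) = Mul(Add(32660, 11551), Add(-13469, -11020)) = Mul(44211, -24489) = -1082683179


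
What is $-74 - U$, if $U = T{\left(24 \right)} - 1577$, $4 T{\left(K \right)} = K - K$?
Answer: $1503$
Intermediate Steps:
$T{\left(K \right)} = 0$ ($T{\left(K \right)} = \frac{K - K}{4} = \frac{1}{4} \cdot 0 = 0$)
$U = -1577$ ($U = 0 - 1577 = -1577$)
$-74 - U = -74 - -1577 = -74 + 1577 = 1503$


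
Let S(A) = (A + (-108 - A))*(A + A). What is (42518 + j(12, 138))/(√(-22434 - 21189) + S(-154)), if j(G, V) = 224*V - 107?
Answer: 271001808/122948591 - 24441*I*√4847/122948591 ≈ 2.2042 - 0.01384*I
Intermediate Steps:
j(G, V) = -107 + 224*V
S(A) = -216*A
(42518 + j(12, 138))/(√(-22434 - 21189) + S(-154)) = (42518 + (-107 + 224*138))/(√(-22434 - 21189) - 216*(-154)) = (42518 + (-107 + 30912))/(√(-43623) + 33264) = (42518 + 30805)/(3*I*√4847 + 33264) = 73323/(33264 + 3*I*√4847)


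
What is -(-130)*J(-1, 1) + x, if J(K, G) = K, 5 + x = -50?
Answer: -185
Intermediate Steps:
x = -55 (x = -5 - 50 = -55)
-(-130)*J(-1, 1) + x = -(-130)*(-1) - 55 = -26*5 - 55 = -130 - 55 = -185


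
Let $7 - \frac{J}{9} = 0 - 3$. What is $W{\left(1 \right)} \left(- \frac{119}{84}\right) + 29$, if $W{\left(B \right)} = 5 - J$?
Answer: $\frac{1793}{12} \approx 149.42$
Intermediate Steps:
$J = 90$ ($J = 63 - 9 \left(0 - 3\right) = 63 - -27 = 63 + 27 = 90$)
$W{\left(B \right)} = -85$ ($W{\left(B \right)} = 5 - 90 = -85$)
$W{\left(1 \right)} \left(- \frac{119}{84}\right) + 29 = - 85 \left(- \frac{119}{84}\right) + 29 = - 85 \left(\left(-119\right) \frac{1}{84}\right) + 29 = \left(-85\right) \left(- \frac{17}{12}\right) + 29 = \frac{1445}{12} + 29 = \frac{1793}{12}$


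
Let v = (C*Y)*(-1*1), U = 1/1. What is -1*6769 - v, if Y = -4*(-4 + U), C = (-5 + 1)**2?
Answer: -6577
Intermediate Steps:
U = 1
C = 16 (C = (-4)**2 = 16)
Y = 12 (Y = -4*(-4 + 1) = -4*(-3) = 12)
v = -192 (v = (16*12)*(-1*1) = 192*(-1) = -192)
-1*6769 - v = -1*6769 - 1*(-192) = -6769 + 192 = -6577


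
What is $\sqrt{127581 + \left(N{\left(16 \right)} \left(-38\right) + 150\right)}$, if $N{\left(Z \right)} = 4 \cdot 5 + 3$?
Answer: $\sqrt{126857} \approx 356.17$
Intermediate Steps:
$N{\left(Z \right)} = 23$ ($N{\left(Z \right)} = 20 + 3 = 23$)
$\sqrt{127581 + \left(N{\left(16 \right)} \left(-38\right) + 150\right)} = \sqrt{127581 + \left(23 \left(-38\right) + 150\right)} = \sqrt{127581 + \left(-874 + 150\right)} = \sqrt{127581 - 724} = \sqrt{126857}$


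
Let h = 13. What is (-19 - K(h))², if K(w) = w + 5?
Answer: 1369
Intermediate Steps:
K(w) = 5 + w
(-19 - K(h))² = (-19 - (5 + 13))² = (-19 - 1*18)² = (-19 - 18)² = (-37)² = 1369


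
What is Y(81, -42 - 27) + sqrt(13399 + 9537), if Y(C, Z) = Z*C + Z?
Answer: -5658 + 2*sqrt(5734) ≈ -5506.6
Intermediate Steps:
Y(C, Z) = Z + C*Z (Y(C, Z) = C*Z + Z = Z + C*Z)
Y(81, -42 - 27) + sqrt(13399 + 9537) = (-42 - 27)*(1 + 81) + sqrt(13399 + 9537) = -69*82 + sqrt(22936) = -5658 + 2*sqrt(5734)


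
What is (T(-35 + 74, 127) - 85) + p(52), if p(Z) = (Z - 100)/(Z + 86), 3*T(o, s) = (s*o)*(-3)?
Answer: -115882/23 ≈ -5038.3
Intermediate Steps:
T(o, s) = -o*s (T(o, s) = ((s*o)*(-3))/3 = ((o*s)*(-3))/3 = (-3*o*s)/3 = -o*s)
p(Z) = (-100 + Z)/(86 + Z)
(T(-35 + 74, 127) - 85) + p(52) = (-1*(-35 + 74)*127 - 85) + (-100 + 52)/(86 + 52) = (-1*39*127 - 85) - 48/138 = (-4953 - 85) + (1/138)*(-48) = -5038 - 8/23 = -115882/23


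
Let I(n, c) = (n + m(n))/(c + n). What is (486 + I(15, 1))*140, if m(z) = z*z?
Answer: 70140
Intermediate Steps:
m(z) = z²
I(n, c) = (n + n²)/(c + n)
(486 + I(15, 1))*140 = (486 + 15*(1 + 15)/(1 + 15))*140 = (486 + 15*16/16)*140 = (486 + 15*(1/16)*16)*140 = (486 + 15)*140 = 501*140 = 70140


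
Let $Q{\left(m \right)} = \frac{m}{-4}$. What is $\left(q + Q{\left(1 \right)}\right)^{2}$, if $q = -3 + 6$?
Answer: $\frac{121}{16} \approx 7.5625$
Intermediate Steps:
$Q{\left(m \right)} = - \frac{m}{4}$ ($Q{\left(m \right)} = m \left(- \frac{1}{4}\right) = - \frac{m}{4}$)
$q = 3$
$\left(q + Q{\left(1 \right)}\right)^{2} = \left(3 - \frac{1}{4}\right)^{2} = \left(\frac{11}{4}\right)^{2} = \frac{121}{16}$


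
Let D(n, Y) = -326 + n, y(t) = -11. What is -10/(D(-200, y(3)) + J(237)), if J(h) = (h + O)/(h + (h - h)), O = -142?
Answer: 2370/124567 ≈ 0.019026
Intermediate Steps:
J(h) = (-142 + h)/h (J(h) = (h - 142)/(h + (h - h)) = (-142 + h)/(h + 0) = (-142 + h)/h)
-10/(D(-200, y(3)) + J(237)) = -10/((-326 - 200) + (-142 + 237)/237) = -10/(-526 + (1/237)*95) = -10/(-526 + 95/237) = -10/(-124567/237) = -237/124567*(-10) = 2370/124567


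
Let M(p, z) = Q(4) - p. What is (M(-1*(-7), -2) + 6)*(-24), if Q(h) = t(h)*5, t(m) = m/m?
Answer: -96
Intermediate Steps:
t(m) = 1
Q(h) = 5 (Q(h) = 1*5 = 5)
M(p, z) = 5 - p
(M(-1*(-7), -2) + 6)*(-24) = ((5 - (-1)*(-7)) + 6)*(-24) = ((5 - 1*7) + 6)*(-24) = ((5 - 7) + 6)*(-24) = (-2 + 6)*(-24) = 4*(-24) = -96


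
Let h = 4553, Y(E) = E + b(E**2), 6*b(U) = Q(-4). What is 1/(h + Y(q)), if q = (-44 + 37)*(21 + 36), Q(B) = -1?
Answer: 6/24923 ≈ 0.00024074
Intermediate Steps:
b(U) = -1/6 (b(U) = (1/6)*(-1) = -1/6)
q = -399 (q = -7*57 = -399)
Y(E) = -1/6 + E (Y(E) = E - 1/6 = -1/6 + E)
1/(h + Y(q)) = 1/(4553 + (-1/6 - 399)) = 1/(4553 - 2395/6) = 1/(24923/6) = 6/24923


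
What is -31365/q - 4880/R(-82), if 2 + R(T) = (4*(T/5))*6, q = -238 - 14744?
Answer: 71266795/4939066 ≈ 14.429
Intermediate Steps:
q = -14982
R(T) = -2 + 24*T/5 (R(T) = -2 + (4*(T/5))*6 = -2 + (4*T/5)*6 = -2 + 24*T/5)
-31365/q - 4880/R(-82) = -31365/(-14982) - 4880/(-2 + (24/5)*(-82)) = -31365*(-1/14982) - 4880/(-2 - 1968/5) = 10455/4994 - 4880/(-1978/5) = 10455/4994 - 4880*(-5/1978) = 10455/4994 + 12200/989 = 71266795/4939066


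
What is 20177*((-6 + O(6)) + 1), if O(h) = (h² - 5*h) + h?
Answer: 141239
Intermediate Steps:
O(h) = h² - 4*h
20177*((-6 + O(6)) + 1) = 20177*((-6 + 6*(-4 + 6)) + 1) = 20177*((-6 + 6*2) + 1) = 20177*((-6 + 12) + 1) = 20177*(6 + 1) = 20177*7 = 141239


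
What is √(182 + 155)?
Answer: √337 ≈ 18.358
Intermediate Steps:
√(182 + 155) = √337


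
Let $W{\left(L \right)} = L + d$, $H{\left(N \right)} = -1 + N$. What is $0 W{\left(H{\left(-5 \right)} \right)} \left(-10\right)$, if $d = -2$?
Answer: $0$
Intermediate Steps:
$W{\left(L \right)} = -2 + L$ ($W{\left(L \right)} = L - 2 = -2 + L$)
$0 W{\left(H{\left(-5 \right)} \right)} \left(-10\right) = 0 \left(-2 - 6\right) \left(-10\right) = 0 \left(-8\right) \left(-10\right) = 0 \left(-10\right) = 0$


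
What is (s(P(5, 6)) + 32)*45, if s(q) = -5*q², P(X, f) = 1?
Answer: 1215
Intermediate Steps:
(s(P(5, 6)) + 32)*45 = (-5*1² + 32)*45 = (-5*1 + 32)*45 = (-5 + 32)*45 = 27*45 = 1215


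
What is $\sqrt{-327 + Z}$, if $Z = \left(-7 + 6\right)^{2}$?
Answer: $i \sqrt{326} \approx 18.055 i$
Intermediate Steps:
$Z = 1$ ($Z = \left(-1\right)^{2} = 1$)
$\sqrt{-327 + Z} = \sqrt{-327 + 1} = \sqrt{-326} = i \sqrt{326}$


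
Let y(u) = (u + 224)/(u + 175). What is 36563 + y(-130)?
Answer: 1645429/45 ≈ 36565.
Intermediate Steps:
y(u) = (224 + u)/(175 + u)
36563 + y(-130) = 36563 + (224 - 130)/(175 - 130) = 36563 + 94/45 = 1645429/45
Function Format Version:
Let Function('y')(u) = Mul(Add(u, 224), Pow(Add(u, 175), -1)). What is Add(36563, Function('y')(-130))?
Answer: Rational(1645429, 45) ≈ 36565.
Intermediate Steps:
Function('y')(u) = Mul(Pow(Add(175, u), -1), Add(224, u)) (Function('y')(u) = Mul(Add(224, u), Pow(Add(175, u), -1)) = Mul(Pow(Add(175, u), -1), Add(224, u)))
Add(36563, Function('y')(-130)) = Add(36563, Mul(Pow(Add(175, -130), -1), Add(224, -130))) = Add(36563, Mul(Pow(45, -1), 94)) = Add(36563, Mul(Rational(1, 45), 94)) = Add(36563, Rational(94, 45)) = Rational(1645429, 45)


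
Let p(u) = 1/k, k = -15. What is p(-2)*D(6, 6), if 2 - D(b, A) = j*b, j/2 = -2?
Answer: -26/15 ≈ -1.7333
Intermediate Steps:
j = -4 (j = 2*(-2) = -4)
D(b, A) = 2 + 4*b (D(b, A) = 2 - (-4)*b = 2 + 4*b)
p(u) = -1/15 (p(u) = 1/(-15) = -1/15)
p(-2)*D(6, 6) = -(2 + 4*6)/15 = -(2 + 24)/15 = -1/15*26 = -26/15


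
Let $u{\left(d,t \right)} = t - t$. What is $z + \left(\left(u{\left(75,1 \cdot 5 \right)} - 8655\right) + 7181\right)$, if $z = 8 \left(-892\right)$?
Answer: $-8610$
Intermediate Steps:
$u{\left(d,t \right)} = 0$
$z = -7136$
$z + \left(\left(u{\left(75,1 \cdot 5 \right)} - 8655\right) + 7181\right) = -7136 + \left(\left(0 - 8655\right) + 7181\right) = -7136 + \left(-8655 + 7181\right) = -7136 - 1474 = -8610$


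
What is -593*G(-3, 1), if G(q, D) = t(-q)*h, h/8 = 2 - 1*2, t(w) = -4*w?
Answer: 0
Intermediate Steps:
h = 0 (h = 8*(2 - 1*2) = 8*(2 - 2) = 8*0 = 0)
G(q, D) = 0 (G(q, D) = -(-4)*q*0 = (4*q)*0 = 0)
-593*G(-3, 1) = -593*0 = 0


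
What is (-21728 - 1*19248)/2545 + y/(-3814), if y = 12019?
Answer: -186870819/9706630 ≈ -19.252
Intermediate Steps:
(-21728 - 1*19248)/2545 + y/(-3814) = (-21728 - 1*19248)/2545 + 12019/(-3814) = (-21728 - 19248)*(1/2545) + 12019*(-1/3814) = -40976*1/2545 - 12019/3814 = -40976/2545 - 12019/3814 = -186870819/9706630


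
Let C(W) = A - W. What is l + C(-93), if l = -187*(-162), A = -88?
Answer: 30299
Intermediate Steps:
C(W) = -88 - W
l = 30294
l + C(-93) = 30294 + (-88 - 1*(-93)) = 30294 + (-88 + 93) = 30294 + 5 = 30299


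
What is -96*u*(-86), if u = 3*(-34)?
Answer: -842112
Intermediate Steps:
u = -102
-96*u*(-86) = -96*(-102)*(-86) = 9792*(-86) = -842112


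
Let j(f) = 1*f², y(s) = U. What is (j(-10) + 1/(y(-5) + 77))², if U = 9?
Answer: 73977201/7396 ≈ 10002.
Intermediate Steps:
y(s) = 9
j(f) = f²
(j(-10) + 1/(y(-5) + 77))² = ((-10)² + 1/(9 + 77))² = (100 + 1/86)² = (8601/86)² = 73977201/7396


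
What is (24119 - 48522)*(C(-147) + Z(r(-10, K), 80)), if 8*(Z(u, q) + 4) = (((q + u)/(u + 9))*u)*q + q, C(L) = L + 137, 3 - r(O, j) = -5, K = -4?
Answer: -170137716/17 ≈ -1.0008e+7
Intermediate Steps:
r(O, j) = 8 (r(O, j) = 3 - 1*(-5) = 3 + 5 = 8)
C(L) = 137 + L
Z(u, q) = -4 + q/8 + q*u*(q + u)/(8*(9 + u)) (Z(u, q) = -4 + ((((q + u)/(u + 9))*u)*q + q)/8 = -4 + ((((q + u)/(9 + u))*u)*q + q)/8 = -4 + ((u*(q + u)/(9 + u))*q + q)/8 = -4 + (q*u*(q + u)/(9 + u) + q)/8 = -4 + (q + q*u*(q + u)/(9 + u))/8 = -4 + (q/8 + q*u*(q + u)/(8*(9 + u))) = -4 + q/8 + q*u*(q + u)/(8*(9 + u)))
(24119 - 48522)*(C(-147) + Z(r(-10, K), 80)) = (24119 - 48522)*((137 - 147) + (-288 - 32*8 + 9*80 + 80*8 + 80*8**2 + 8*80**2)/(8*(9 + 8))) = -24403*(-10 + (1/8)*(-288 - 256 + 720 + 640 + 80*64 + 8*6400)/17) = -24403*(-10 + (1/8)*(1/17)*(-288 - 256 + 720 + 640 + 5120 + 51200)) = -24403*(-10 + (1/8)*(1/17)*57136) = -24403*(-10 + 7142/17) = -24403*6972/17 = -170137716/17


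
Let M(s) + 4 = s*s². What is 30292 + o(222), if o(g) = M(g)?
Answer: 10971336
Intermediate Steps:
M(s) = -4 + s³ (M(s) = -4 + s*s² = -4 + s³)
o(g) = -4 + g³
30292 + o(222) = 30292 + (-4 + 222³) = 30292 + (-4 + 10941048) = 30292 + 10941044 = 10971336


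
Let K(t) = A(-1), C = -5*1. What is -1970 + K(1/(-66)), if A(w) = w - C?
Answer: -1966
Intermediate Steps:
C = -5
A(w) = 5 + w (A(w) = w - 1*(-5) = w + 5 = 5 + w)
K(t) = 4 (K(t) = 5 - 1 = 4)
-1970 + K(1/(-66)) = -1970 + 4 = -1966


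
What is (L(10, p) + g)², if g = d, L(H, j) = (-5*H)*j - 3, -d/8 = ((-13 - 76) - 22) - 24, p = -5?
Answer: 1760929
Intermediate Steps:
d = 1080 (d = -8*(((-13 - 76) - 22) - 24) = -8*((-89 - 22) - 24) = -8*(-111 - 24) = -8*(-135) = 1080)
L(H, j) = -3 - 5*H*j (L(H, j) = -5*H*j - 3 = -3 - 5*H*j)
g = 1080
(L(10, p) + g)² = ((-3 - 5*10*(-5)) + 1080)² = ((-3 + 250) + 1080)² = (247 + 1080)² = 1327² = 1760929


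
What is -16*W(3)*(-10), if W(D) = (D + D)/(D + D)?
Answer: 160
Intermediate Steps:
W(D) = 1 (W(D) = (2*D)/((2*D)) = (2*D)*(1/(2*D)) = 1)
-16*W(3)*(-10) = -16*1*(-10) = -16*(-10) = 160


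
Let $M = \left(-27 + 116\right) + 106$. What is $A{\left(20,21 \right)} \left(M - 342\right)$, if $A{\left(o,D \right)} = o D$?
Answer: $-61740$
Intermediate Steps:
$A{\left(o,D \right)} = D o$
$M = 195$ ($M = 89 + 106 = 195$)
$A{\left(20,21 \right)} \left(M - 342\right) = 21 \cdot 20 \left(195 - 342\right) = 420 \left(-147\right) = -61740$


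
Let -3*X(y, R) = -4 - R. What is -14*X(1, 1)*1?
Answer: -70/3 ≈ -23.333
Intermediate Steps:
X(y, R) = 4/3 + R/3 (X(y, R) = -(-4 - R)/3 = 4/3 + R/3)
-14*X(1, 1)*1 = -14*(4/3 + (1/3)*1)*1 = -14*(4/3 + 1/3)*1 = -14*5/3*1 = -70/3*1 = -70/3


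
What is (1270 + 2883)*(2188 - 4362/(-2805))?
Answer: 8502162802/935 ≈ 9.0932e+6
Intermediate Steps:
(1270 + 2883)*(2188 - 4362/(-2805)) = 4153*(2188 - 4362*(-1/2805)) = 4153*(2188 + 1454/935) = 4153*(2047234/935) = 8502162802/935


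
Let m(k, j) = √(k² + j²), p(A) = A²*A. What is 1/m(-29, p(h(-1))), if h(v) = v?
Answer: √842/842 ≈ 0.034462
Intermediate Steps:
p(A) = A³
m(k, j) = √(j² + k²)
1/m(-29, p(h(-1))) = 1/(√(((-1)³)² + (-29)²)) = 1/(√((-1)² + 841)) = 1/(√(1 + 841)) = 1/(√842) = √842/842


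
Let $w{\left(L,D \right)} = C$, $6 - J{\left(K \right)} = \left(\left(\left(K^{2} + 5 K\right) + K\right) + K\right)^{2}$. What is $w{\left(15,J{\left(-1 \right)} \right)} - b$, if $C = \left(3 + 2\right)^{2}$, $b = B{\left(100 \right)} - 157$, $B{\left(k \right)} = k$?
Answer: $82$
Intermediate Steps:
$J{\left(K \right)} = 6 - \left(K^{2} + 7 K\right)^{2}$ ($J{\left(K \right)} = 6 - \left(\left(\left(K^{2} + 5 K\right) + K\right) + K\right)^{2} = 6 - \left(\left(K^{2} + 6 K\right) + K\right)^{2} = 6 - \left(K^{2} + 7 K\right)^{2}$)
$b = -57$ ($b = 100 - 157 = -57$)
$C = 25$ ($C = 5^{2} = 25$)
$w{\left(L,D \right)} = 25$
$w{\left(15,J{\left(-1 \right)} \right)} - b = 25 - -57 = 25 + 57 = 82$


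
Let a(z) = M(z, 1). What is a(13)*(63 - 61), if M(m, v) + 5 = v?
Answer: -8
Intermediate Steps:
M(m, v) = -5 + v
a(z) = -4 (a(z) = -5 + 1 = -4)
a(13)*(63 - 61) = -4*(63 - 61) = -4*2 = -8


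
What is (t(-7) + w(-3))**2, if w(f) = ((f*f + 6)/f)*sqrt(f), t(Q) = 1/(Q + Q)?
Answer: -14699/196 + 5*I*sqrt(3)/7 ≈ -74.995 + 1.2372*I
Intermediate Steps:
t(Q) = 1/(2*Q)
w(f) = (6 + f**2)/sqrt(f) (w(f) = ((f**2 + 6)/f)*sqrt(f) = ((6 + f**2)/f)*sqrt(f) = (6 + f**2)/sqrt(f))
(t(-7) + w(-3))**2 = ((1/2)/(-7) + (6 + (-3)**2)/sqrt(-3))**2 = ((1/2)*(-1/7) + (-I*sqrt(3)/3)*(6 + 9))**2 = (-1/14 - I*sqrt(3)/3*15)**2 = (-1/14 - 5*I*sqrt(3))**2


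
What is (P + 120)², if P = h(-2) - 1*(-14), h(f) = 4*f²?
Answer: 22500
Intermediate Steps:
P = 30 (P = 4*(-2)² - 1*(-14) = 4*4 + 14 = 16 + 14 = 30)
(P + 120)² = (30 + 120)² = 150² = 22500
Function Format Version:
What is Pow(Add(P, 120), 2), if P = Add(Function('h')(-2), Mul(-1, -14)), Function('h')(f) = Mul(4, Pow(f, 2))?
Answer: 22500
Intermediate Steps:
P = 30 (P = Add(Mul(4, Pow(-2, 2)), Mul(-1, -14)) = Add(Mul(4, 4), 14) = Add(16, 14) = 30)
Pow(Add(P, 120), 2) = Pow(Add(30, 120), 2) = Pow(150, 2) = 22500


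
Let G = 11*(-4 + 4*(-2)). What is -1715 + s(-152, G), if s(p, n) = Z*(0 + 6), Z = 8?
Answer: -1667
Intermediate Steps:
G = -132 (G = 11*(-4 - 8) = 11*(-12) = -132)
s(p, n) = 48 (s(p, n) = 8*(0 + 6) = 8*6 = 48)
-1715 + s(-152, G) = -1715 + 48 = -1667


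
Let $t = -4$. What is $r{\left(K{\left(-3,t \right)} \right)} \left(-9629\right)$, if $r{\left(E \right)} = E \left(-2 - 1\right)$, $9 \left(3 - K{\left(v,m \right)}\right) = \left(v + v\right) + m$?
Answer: $\frac{356273}{3} \approx 1.1876 \cdot 10^{5}$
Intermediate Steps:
$K{\left(v,m \right)} = 3 - \frac{2 v}{9} - \frac{m}{9}$ ($K{\left(v,m \right)} = 3 - \frac{\left(v + v\right) + m}{9} = 3 - \frac{2 v + m}{9} = 3 - \frac{m + 2 v}{9} = 3 - \left(\frac{m}{9} + \frac{2 v}{9}\right) = 3 - \frac{2 v}{9} - \frac{m}{9}$)
$r{\left(E \right)} = - 3 E$ ($r{\left(E \right)} = E \left(-3\right) = - 3 E$)
$r{\left(K{\left(-3,t \right)} \right)} \left(-9629\right) = - 3 \left(3 - - \frac{2}{3} - - \frac{4}{9}\right) \left(-9629\right) = - 3 \left(3 + \frac{2}{3} + \frac{4}{9}\right) \left(-9629\right) = \left(-3\right) \frac{37}{9} \left(-9629\right) = \left(- \frac{37}{3}\right) \left(-9629\right) = \frac{356273}{3}$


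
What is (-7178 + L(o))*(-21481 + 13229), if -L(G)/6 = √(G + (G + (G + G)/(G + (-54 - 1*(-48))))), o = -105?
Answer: 59232856 + 495120*I*√2849/37 ≈ 5.9233e+7 + 7.1426e+5*I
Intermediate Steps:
L(G) = -6*√(2*G + 2*G/(-6 + G)) (L(G) = -6*√(G + (G + (G + G)/(G + (-54 - 1*(-48))))) = -6*√(G + (G + (2*G)/(G + (-54 + 48)))) = -6*√(G + (G + (2*G)/(G - 6))) = -6*√(G + (G + (2*G)/(-6 + G))) = -6*√(G + (G + 2*G/(-6 + G))) = -6*√(2*G + 2*G/(-6 + G)))
(-7178 + L(o))*(-21481 + 13229) = (-7178 - 6*√2*√(-105 - 105/(-6 - 105)))*(-21481 + 13229) = (-7178 - 6*√2*√(-105 - 105/(-111)))*(-8252) = (-7178 - 6*√2*√(-105 - 105*(-1/111)))*(-8252) = (-7178 - 6*√2*√(-105 + 35/37))*(-8252) = (-7178 - 6*√2*√(-3850/37))*(-8252) = (-7178 - 6*√2*5*I*√5698/37)*(-8252) = (-7178 - 60*I*√2849/37)*(-8252) = 59232856 + 495120*I*√2849/37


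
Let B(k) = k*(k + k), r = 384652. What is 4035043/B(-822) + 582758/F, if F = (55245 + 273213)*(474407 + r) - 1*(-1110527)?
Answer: 1138552373754924551/381309983558149032 ≈ 2.9859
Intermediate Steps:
B(k) = 2*k**2 (B(k) = k*(2*k) = 2*k**2)
F = 282165911549 (F = (55245 + 273213)*(474407 + 384652) - 1*(-1110527) = 328458*859059 + 1110527 = 282164801022 + 1110527 = 282165911549)
4035043/B(-822) + 582758/F = 4035043/((2*(-822)**2)) + 582758/282165911549 = 4035043/((2*675684)) + 582758*(1/282165911549) = 4035043/1351368 + 582758/282165911549 = 1138552373754924551/381309983558149032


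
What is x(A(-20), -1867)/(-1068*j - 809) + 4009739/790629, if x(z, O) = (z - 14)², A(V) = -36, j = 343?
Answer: 1470130935787/290265996657 ≈ 5.0648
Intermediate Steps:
x(z, O) = (-14 + z)²
x(A(-20), -1867)/(-1068*j - 809) + 4009739/790629 = (-14 - 36)²/(-1068*343 - 809) + 4009739/790629 = (-50)²/(-366324 - 809) + 4009739*(1/790629) = 2500/(-367133) + 4009739/790629 = 2500*(-1/367133) + 4009739/790629 = -2500/367133 + 4009739/790629 = 1470130935787/290265996657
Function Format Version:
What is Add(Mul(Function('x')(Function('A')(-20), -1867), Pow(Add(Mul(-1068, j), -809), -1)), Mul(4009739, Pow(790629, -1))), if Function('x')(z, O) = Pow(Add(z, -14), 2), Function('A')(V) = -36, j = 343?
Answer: Rational(1470130935787, 290265996657) ≈ 5.0648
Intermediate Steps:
Function('x')(z, O) = Pow(Add(-14, z), 2)
Add(Mul(Function('x')(Function('A')(-20), -1867), Pow(Add(Mul(-1068, j), -809), -1)), Mul(4009739, Pow(790629, -1))) = Add(Mul(Pow(Add(-14, -36), 2), Pow(Add(Mul(-1068, 343), -809), -1)), Mul(4009739, Pow(790629, -1))) = Add(Mul(Pow(-50, 2), Pow(Add(-366324, -809), -1)), Mul(4009739, Rational(1, 790629))) = Add(Mul(2500, Pow(-367133, -1)), Rational(4009739, 790629)) = Add(Mul(2500, Rational(-1, 367133)), Rational(4009739, 790629)) = Add(Rational(-2500, 367133), Rational(4009739, 790629)) = Rational(1470130935787, 290265996657)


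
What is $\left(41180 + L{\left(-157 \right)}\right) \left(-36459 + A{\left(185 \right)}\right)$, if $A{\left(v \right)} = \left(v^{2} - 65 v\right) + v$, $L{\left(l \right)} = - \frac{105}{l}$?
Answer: $- \frac{90993547010}{157} \approx -5.7958 \cdot 10^{8}$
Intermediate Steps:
$A{\left(v \right)} = v^{2} - 64 v$
$\left(41180 + L{\left(-157 \right)}\right) \left(-36459 + A{\left(185 \right)}\right) = \left(41180 - \frac{105}{-157}\right) \left(-36459 + 185 \left(-64 + 185\right)\right) = \left(41180 - - \frac{105}{157}\right) \left(-36459 + 185 \cdot 121\right) = \left(41180 + \frac{105}{157}\right) \left(-36459 + 22385\right) = \frac{6465365}{157} \left(-14074\right) = - \frac{90993547010}{157}$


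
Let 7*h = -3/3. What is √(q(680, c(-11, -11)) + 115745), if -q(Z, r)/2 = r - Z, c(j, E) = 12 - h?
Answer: √5736955/7 ≈ 342.17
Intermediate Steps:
h = -⅐ (h = (-3/3)/7 = (-3*⅓)/7 = (⅐)*(-1) = -⅐ ≈ -0.14286)
c(j, E) = 85/7 (c(j, E) = 12 - 1*(-⅐) = 12 + ⅐ = 85/7)
q(Z, r) = -2*r + 2*Z (q(Z, r) = -2*(r - Z) = -2*r + 2*Z)
√(q(680, c(-11, -11)) + 115745) = √((-2*85/7 + 2*680) + 115745) = √((-170/7 + 1360) + 115745) = √(9350/7 + 115745) = √(819565/7) = √5736955/7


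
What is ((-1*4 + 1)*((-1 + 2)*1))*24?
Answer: -72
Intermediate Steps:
((-1*4 + 1)*((-1 + 2)*1))*24 = ((-4 + 1)*(1*1))*24 = -3*1*24 = -3*24 = -72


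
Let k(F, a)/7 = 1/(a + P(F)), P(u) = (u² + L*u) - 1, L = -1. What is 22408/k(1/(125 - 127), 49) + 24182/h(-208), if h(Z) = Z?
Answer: 113523923/728 ≈ 1.5594e+5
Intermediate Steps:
P(u) = -1 + u² - u (P(u) = (u² - u) - 1 = -1 + u² - u)
k(F, a) = 7/(-1 + a + F² - F) (k(F, a) = 7/(a + (-1 + F² - F)) = 7/(-1 + a + F² - F))
22408/k(1/(125 - 127), 49) + 24182/h(-208) = 22408/((7/(-1 + 49 + (1/(125 - 127))² - 1/(125 - 127)))) + 24182/(-208) = 22408/((7/(-1 + 49 + (1/(-2))² - 1/(-2)))) + 24182*(-1/208) = 22408/((7/(-1 + 49 + (-½)² - 1*(-½)))) - 12091/104 = 22408/((7/(-1 + 49 + ¼ + ½))) - 12091/104 = 22408/((7/(195/4))) - 12091/104 = 22408/((7*(4/195))) - 12091/104 = 22408/(28/195) - 12091/104 = 22408*(195/28) - 12091/104 = 1092390/7 - 12091/104 = 113523923/728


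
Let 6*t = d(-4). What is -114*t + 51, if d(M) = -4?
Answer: 127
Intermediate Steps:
t = -2/3 (t = (1/6)*(-4) = -2/3 ≈ -0.66667)
-114*t + 51 = -114*(-2/3) + 51 = 76 + 51 = 127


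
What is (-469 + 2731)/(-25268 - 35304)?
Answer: -1131/30286 ≈ -0.037344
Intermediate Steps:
(-469 + 2731)/(-25268 - 35304) = 2262/(-60572) = 2262*(-1/60572) = -1131/30286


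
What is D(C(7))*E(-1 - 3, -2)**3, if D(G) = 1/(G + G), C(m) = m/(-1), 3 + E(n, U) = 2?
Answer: 1/14 ≈ 0.071429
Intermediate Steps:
E(n, U) = -1 (E(n, U) = -3 + 2 = -1)
C(m) = -m (C(m) = m*(-1) = -m)
D(G) = 1/(2*G)
D(C(7))*E(-1 - 3, -2)**3 = (1/(2*((-1*7))))*(-1)**3 = ((1/2)/(-7))*(-1) = ((1/2)*(-1/7))*(-1) = -1/14*(-1) = 1/14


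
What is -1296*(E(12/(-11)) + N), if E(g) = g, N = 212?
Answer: -3006720/11 ≈ -2.7334e+5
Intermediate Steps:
-1296*(E(12/(-11)) + N) = -1296*(12/(-11) + 212) = -1296*(12*(-1/11) + 212) = -1296*(-12/11 + 212) = -1296*2320/11 = -3006720/11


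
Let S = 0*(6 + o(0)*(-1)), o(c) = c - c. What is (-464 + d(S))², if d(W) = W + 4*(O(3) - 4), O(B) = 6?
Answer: 207936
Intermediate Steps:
o(c) = 0
S = 0 (S = 0*(6 + 0*(-1)) = 0*(6 + 0) = 0*6 = 0)
d(W) = 8 + W (d(W) = W + 4*(6 - 4) = W + 4*2 = W + 8 = 8 + W)
(-464 + d(S))² = (-464 + (8 + 0))² = (-464 + 8)² = (-456)² = 207936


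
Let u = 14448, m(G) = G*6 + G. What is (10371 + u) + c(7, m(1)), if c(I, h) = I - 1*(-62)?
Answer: 24888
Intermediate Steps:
m(G) = 7*G (m(G) = 6*G + G = 7*G)
c(I, h) = 62 + I (c(I, h) = I + 62 = 62 + I)
(10371 + u) + c(7, m(1)) = (10371 + 14448) + (62 + 7) = 24819 + 69 = 24888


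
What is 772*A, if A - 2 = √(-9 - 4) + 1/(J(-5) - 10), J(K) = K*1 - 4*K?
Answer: 8492/5 + 772*I*√13 ≈ 1698.4 + 2783.5*I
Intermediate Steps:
J(K) = -3*K (J(K) = K - 4*K = -3*K)
A = 11/5 + I*√13 (A = 2 + (√(-9 - 4) + 1/(-3*(-5) - 10)) = 2 + (√(-13) + 1/(15 - 10)) = 2 + (I*√13 + 1/5) = 2 + (I*√13 + ⅕) = 2 + (⅕ + I*√13) = 11/5 + I*√13 ≈ 2.2 + 3.6056*I)
772*A = 772*(11/5 + I*√13) = 8492/5 + 772*I*√13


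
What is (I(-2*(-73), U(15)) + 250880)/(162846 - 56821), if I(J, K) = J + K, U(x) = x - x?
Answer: 251026/106025 ≈ 2.3676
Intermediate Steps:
U(x) = 0
(I(-2*(-73), U(15)) + 250880)/(162846 - 56821) = ((-2*(-73) + 0) + 250880)/(162846 - 56821) = ((146 + 0) + 250880)/106025 = (146 + 250880)*(1/106025) = 251026*(1/106025) = 251026/106025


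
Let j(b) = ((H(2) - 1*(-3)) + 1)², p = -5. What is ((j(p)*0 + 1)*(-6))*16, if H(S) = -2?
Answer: -96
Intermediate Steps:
j(b) = 4 (j(b) = ((-2 - 1*(-3)) + 1)² = ((-2 + 3) + 1)² = (1 + 1)² = 2² = 4)
((j(p)*0 + 1)*(-6))*16 = ((4*0 + 1)*(-6))*16 = ((0 + 1)*(-6))*16 = (1*(-6))*16 = -6*16 = -96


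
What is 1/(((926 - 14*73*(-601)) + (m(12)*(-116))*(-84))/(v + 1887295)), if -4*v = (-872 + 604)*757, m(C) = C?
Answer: 969007/366038 ≈ 2.6473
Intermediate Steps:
v = 50719 (v = -(-872 + 604)*757/4 = -(-67)*757 = -¼*(-202876) = 50719)
1/(((926 - 14*73*(-601)) + (m(12)*(-116))*(-84))/(v + 1887295)) = 1/(((926 - 14*73*(-601)) + (12*(-116))*(-84))/(50719 + 1887295)) = 1/(((926 - 1022*(-601)) - 1392*(-84))/1938014) = 1/(((926 + 614222) + 116928)*(1/1938014)) = 1/((615148 + 116928)*(1/1938014)) = 1/(732076*(1/1938014)) = 1/(366038/969007) = 969007/366038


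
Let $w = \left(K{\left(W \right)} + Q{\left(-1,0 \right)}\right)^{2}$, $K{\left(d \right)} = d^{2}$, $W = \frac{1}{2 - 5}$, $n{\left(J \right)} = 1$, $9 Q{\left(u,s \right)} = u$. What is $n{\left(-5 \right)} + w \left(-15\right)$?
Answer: $1$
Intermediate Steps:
$Q{\left(u,s \right)} = \frac{u}{9}$
$W = - \frac{1}{3}$ ($W = \frac{1}{-3} = - \frac{1}{3} \approx -0.33333$)
$w = 0$ ($w = \left(\left(- \frac{1}{3}\right)^{2} + \frac{1}{9} \left(-1\right)\right)^{2} = \left(\frac{1}{9} - \frac{1}{9}\right)^{2} = 0^{2} = 0$)
$n{\left(-5 \right)} + w \left(-15\right) = 1 + 0 \left(-15\right) = 1 + 0 = 1$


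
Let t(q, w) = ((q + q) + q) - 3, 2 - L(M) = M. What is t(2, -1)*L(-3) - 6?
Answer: 9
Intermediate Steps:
L(M) = 2 - M
t(q, w) = -3 + 3*q (t(q, w) = (2*q + q) - 3 = 3*q - 3 = -3 + 3*q)
t(2, -1)*L(-3) - 6 = (-3 + 3*2)*(2 - 1*(-3)) - 6 = (-3 + 6)*(2 + 3) - 6 = 3*5 - 6 = 15 - 6 = 9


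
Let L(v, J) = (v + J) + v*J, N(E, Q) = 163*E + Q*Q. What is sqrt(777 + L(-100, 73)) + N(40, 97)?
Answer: 15929 + 5*I*sqrt(262) ≈ 15929.0 + 80.932*I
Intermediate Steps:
N(E, Q) = Q**2 + 163*E (N(E, Q) = 163*E + Q**2 = Q**2 + 163*E)
L(v, J) = J + v + J*v (L(v, J) = (J + v) + J*v = J + v + J*v)
sqrt(777 + L(-100, 73)) + N(40, 97) = sqrt(777 + (73 - 100 + 73*(-100))) + (97**2 + 163*40) = sqrt(777 + (73 - 100 - 7300)) + (9409 + 6520) = sqrt(777 - 7327) + 15929 = sqrt(-6550) + 15929 = 5*I*sqrt(262) + 15929 = 15929 + 5*I*sqrt(262)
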